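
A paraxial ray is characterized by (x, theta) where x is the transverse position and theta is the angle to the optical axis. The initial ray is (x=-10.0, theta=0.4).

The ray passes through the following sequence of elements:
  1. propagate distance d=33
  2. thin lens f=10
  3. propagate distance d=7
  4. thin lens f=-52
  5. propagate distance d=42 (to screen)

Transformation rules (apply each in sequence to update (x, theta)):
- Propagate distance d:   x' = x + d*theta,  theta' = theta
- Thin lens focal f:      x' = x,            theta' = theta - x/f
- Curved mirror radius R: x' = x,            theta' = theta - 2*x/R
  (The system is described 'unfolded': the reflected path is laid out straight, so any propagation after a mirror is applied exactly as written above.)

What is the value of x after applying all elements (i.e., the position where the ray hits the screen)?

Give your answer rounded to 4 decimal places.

Answer: 10.1569

Derivation:
Initial: x=-10.0000 theta=0.4000
After 1 (propagate distance d=33): x=3.2000 theta=0.4000
After 2 (thin lens f=10): x=3.2000 theta=0.0800
After 3 (propagate distance d=7): x=3.7600 theta=0.0800
After 4 (thin lens f=-52): x=3.7600 theta=99/650 (≈0.1523)
After 5 (propagate distance d=42 (to screen)): x=3301/325 (≈10.1569) theta=99/650 (≈0.1523)
Rounded to 4 decimal places: x = 10.1569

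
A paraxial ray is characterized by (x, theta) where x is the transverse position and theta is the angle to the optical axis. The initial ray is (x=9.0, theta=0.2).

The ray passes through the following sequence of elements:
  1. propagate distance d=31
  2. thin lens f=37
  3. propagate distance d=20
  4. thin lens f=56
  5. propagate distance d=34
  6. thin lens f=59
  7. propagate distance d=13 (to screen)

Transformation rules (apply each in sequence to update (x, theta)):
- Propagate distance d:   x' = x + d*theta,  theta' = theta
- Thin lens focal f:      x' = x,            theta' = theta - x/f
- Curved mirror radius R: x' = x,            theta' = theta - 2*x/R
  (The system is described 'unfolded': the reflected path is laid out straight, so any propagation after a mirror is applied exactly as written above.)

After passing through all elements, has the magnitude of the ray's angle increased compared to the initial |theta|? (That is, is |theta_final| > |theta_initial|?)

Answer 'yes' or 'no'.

Answer: yes

Derivation:
Initial: x=9.0000 theta=0.2000
After 1 (propagate distance d=31): x=15.2000 theta=0.2000
After 2 (thin lens f=37): x=15.2000 theta=-39/185 (≈-0.2108)
After 3 (propagate distance d=20): x=2032/185 (≈10.9838) theta=-39/185 (≈-0.2108)
After 4 (thin lens f=56): x=2032/185 (≈10.9838) theta=-527/1295 (≈-0.4069)
After 5 (propagate distance d=34): x=-3694/1295 (≈-2.8525) theta=-527/1295 (≈-0.4069)
After 6 (thin lens f=59): x=-3694/1295 (≈-2.8525) theta=-27399/76405 (≈-0.3586)
After 7 (propagate distance d=13 (to screen)): x=-82019/10915 (≈-7.5143) theta=-27399/76405 (≈-0.3586)
|theta_initial|=0.2000 |theta_final|=27399/76405 (≈0.3586) -> increased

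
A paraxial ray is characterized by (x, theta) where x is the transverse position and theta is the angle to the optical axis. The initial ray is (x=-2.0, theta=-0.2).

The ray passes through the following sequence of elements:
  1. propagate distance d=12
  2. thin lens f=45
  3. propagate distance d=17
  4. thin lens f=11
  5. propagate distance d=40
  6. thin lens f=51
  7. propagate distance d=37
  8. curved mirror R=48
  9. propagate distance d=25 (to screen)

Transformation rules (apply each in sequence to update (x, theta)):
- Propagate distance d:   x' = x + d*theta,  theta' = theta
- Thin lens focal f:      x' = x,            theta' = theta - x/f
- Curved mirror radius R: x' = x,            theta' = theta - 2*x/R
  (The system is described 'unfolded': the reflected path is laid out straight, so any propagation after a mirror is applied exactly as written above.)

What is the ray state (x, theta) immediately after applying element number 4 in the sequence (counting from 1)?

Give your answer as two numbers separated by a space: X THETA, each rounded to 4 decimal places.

Answer: -6.1378 0.4558

Derivation:
Initial: x=-2.0000 theta=-0.2000
After 1 (propagate distance d=12): x=-4.4000 theta=-0.2000
After 2 (thin lens f=45): x=-4.4000 theta=-23/225 (≈-0.1022)
After 3 (propagate distance d=17): x=-1381/225 (≈-6.1378) theta=-23/225 (≈-0.1022)
After 4 (thin lens f=11): x=-1381/225 (≈-6.1378) theta=376/825 (≈0.4558)
Rounded to 4 decimal places: x = -6.1378, theta = 0.4558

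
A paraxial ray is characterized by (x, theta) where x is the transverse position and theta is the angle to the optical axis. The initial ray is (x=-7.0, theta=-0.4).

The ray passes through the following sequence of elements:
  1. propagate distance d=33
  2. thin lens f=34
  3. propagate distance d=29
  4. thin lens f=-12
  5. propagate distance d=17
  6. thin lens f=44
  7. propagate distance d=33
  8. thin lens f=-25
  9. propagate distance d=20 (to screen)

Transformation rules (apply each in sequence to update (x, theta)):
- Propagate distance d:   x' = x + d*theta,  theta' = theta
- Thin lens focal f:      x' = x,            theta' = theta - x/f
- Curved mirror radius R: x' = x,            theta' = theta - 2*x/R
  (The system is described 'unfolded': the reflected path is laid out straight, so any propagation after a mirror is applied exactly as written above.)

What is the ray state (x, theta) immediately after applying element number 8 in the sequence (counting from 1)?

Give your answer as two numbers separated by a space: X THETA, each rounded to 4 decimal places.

Initial: x=-7.0000 theta=-0.4000
After 1 (propagate distance d=33): x=-20.2000 theta=-0.4000
After 2 (thin lens f=34): x=-20.2000 theta=33/170 (≈0.1941)
After 3 (propagate distance d=29): x=-2477/170 (≈-14.5706) theta=33/170 (≈0.1941)
After 4 (thin lens f=-12): x=-2477/170 (≈-14.5706) theta=-2081/2040 (≈-1.0201)
After 5 (propagate distance d=17): x=-65101/2040 (≈-31.9123) theta=-2081/2040 (≈-1.0201)
After 6 (thin lens f=44): x=-65101/2040 (≈-31.9123) theta=-8821/29920 (≈-0.2948)
After 7 (propagate distance d=33): x=-339793/8160 (≈-41.6413) theta=-8821/29920 (≈-0.2948)
After 8 (thin lens f=-25): x=-339793/8160 (≈-41.6413) theta=-2199649/1122000 (≈-1.9605)
Rounded to 4 decimal places: x = -41.6413, theta = -1.9605

Answer: -41.6413 -1.9605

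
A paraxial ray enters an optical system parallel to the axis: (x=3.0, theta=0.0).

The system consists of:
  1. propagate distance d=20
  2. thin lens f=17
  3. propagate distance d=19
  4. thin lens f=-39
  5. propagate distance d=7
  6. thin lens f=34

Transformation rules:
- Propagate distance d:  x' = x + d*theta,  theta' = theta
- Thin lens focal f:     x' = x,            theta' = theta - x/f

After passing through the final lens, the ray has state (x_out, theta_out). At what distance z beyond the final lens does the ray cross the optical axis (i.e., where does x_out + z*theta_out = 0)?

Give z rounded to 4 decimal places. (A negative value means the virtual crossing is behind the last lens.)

Answer: -12.0603

Derivation:
Initial: x=3.0000 theta=0.0000
After 1 (propagate distance d=20): x=3.0000 theta=0.0000
After 2 (thin lens f=17): x=3.0000 theta=-3/17 (≈-0.1765)
After 3 (propagate distance d=19): x=-6/17 (≈-0.3529) theta=-3/17 (≈-0.1765)
After 4 (thin lens f=-39): x=-6/17 (≈-0.3529) theta=-41/221 (≈-0.1855)
After 5 (propagate distance d=7): x=-365/221 (≈-1.6516) theta=-41/221 (≈-0.1855)
After 6 (thin lens f=34): x=-365/221 (≈-1.6516) theta=-1029/7514 (≈-0.1369)
z_focus = -x_out/theta_out = -(-365/221)/(-1029/7514) = -12410/1029 ≈ -12.0603
Rounded to 4 decimal places: z = -12.0603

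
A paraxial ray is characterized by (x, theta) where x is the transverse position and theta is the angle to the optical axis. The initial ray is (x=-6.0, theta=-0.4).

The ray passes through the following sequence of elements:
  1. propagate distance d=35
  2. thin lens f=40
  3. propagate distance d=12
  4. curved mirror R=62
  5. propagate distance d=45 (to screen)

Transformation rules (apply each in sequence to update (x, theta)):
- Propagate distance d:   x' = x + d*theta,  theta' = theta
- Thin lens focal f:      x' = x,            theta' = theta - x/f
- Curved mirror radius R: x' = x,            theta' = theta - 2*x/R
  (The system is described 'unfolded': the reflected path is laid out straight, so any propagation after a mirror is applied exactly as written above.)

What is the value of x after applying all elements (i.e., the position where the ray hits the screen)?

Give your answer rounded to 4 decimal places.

Answer: 12.9903

Derivation:
Initial: x=-6.0000 theta=-0.4000
After 1 (propagate distance d=35): x=-20.0000 theta=-0.4000
After 2 (thin lens f=40): x=-20.0000 theta=0.1000
After 3 (propagate distance d=12): x=-18.8000 theta=0.1000
After 4 (curved mirror R=62): x=-18.8000 theta=219/310 (≈0.7065)
After 5 (propagate distance d=45 (to screen)): x=4027/310 (≈12.9903) theta=219/310 (≈0.7065)
Rounded to 4 decimal places: x = 12.9903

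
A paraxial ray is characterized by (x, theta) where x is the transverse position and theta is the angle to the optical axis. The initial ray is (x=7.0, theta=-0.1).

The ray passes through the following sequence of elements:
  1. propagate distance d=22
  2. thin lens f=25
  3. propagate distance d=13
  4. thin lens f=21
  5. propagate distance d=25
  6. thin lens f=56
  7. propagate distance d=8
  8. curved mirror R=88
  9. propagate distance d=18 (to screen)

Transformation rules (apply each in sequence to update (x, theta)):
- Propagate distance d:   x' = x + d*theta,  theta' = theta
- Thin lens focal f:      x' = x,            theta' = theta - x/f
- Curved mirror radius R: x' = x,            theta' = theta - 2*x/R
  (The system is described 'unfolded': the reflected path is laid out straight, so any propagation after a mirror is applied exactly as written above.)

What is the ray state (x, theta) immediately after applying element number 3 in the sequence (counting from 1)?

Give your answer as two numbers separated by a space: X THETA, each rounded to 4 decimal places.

Initial: x=7.0000 theta=-0.1000
After 1 (propagate distance d=22): x=4.8000 theta=-0.1000
After 2 (thin lens f=25): x=4.8000 theta=-0.2920
After 3 (propagate distance d=13): x=1.0040 theta=-0.2920
Rounded to 4 decimal places: x = 1.0040, theta = -0.2920

Answer: 1.0040 -0.2920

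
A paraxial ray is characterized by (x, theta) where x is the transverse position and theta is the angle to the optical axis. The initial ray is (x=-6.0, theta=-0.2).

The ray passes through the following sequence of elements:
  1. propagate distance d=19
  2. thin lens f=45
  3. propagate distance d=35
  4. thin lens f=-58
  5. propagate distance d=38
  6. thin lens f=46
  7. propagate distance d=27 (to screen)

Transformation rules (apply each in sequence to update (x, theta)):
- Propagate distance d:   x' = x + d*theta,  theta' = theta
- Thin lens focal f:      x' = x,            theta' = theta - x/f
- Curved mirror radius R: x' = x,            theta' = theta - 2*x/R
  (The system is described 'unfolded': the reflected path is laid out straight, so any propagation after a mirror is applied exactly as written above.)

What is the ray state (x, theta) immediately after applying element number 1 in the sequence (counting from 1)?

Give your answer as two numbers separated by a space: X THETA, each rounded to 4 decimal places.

Initial: x=-6.0000 theta=-0.2000
After 1 (propagate distance d=19): x=-9.8000 theta=-0.2000
Rounded to 4 decimal places: x = -9.8000, theta = -0.2000

Answer: -9.8000 -0.2000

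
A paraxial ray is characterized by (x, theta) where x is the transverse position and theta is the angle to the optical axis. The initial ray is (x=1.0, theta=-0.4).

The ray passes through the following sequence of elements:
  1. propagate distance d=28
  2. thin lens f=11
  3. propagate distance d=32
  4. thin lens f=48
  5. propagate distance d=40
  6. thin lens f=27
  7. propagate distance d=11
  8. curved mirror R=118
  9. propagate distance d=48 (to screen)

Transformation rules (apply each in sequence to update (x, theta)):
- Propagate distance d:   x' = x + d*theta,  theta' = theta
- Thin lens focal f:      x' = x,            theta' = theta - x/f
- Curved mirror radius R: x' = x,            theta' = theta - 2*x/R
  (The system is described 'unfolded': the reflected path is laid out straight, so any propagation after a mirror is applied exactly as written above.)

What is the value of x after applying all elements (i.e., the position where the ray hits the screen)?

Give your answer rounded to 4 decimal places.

Initial: x=1.0000 theta=-0.4000
After 1 (propagate distance d=28): x=-10.2000 theta=-0.4000
After 2 (thin lens f=11): x=-10.2000 theta=29/55 (≈0.5273)
After 3 (propagate distance d=32): x=367/55 (≈6.6727) theta=29/55 (≈0.5273)
After 4 (thin lens f=48): x=367/55 (≈6.6727) theta=205/528 (≈0.3883)
After 5 (propagate distance d=40): x=7327/330 (≈22.2030) theta=205/528 (≈0.3883)
After 6 (thin lens f=27): x=7327/330 (≈22.2030) theta=-30941/71280 (≈-0.4341)
After 7 (propagate distance d=11): x=1242281/71280 (≈17.4282) theta=-30941/71280 (≈-0.4341)
After 8 (curved mirror R=118): x=1242281/71280 (≈17.4282) theta=-25565/35046 (≈-0.7295)
After 9 (propagate distance d=48 (to screen)): x=-73959821/4205520 (≈-17.5864) theta=-25565/35046 (≈-0.7295)
Rounded to 4 decimal places: x = -17.5864

Answer: -17.5864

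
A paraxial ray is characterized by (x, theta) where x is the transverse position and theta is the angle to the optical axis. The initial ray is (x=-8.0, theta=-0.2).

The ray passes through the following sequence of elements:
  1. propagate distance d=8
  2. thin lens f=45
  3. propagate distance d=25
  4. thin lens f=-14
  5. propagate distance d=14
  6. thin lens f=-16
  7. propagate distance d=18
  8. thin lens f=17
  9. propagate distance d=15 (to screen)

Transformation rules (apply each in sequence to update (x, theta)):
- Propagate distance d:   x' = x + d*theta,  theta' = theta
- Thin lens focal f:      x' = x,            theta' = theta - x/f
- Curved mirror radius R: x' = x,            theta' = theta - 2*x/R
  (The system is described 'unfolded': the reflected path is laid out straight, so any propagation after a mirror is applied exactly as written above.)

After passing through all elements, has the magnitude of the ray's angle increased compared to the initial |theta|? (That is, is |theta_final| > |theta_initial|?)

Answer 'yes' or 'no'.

Initial: x=-8.0000 theta=-0.2000
After 1 (propagate distance d=8): x=-9.6000 theta=-0.2000
After 2 (thin lens f=45): x=-9.6000 theta=1/75 (≈0.0133)
After 3 (propagate distance d=25): x=-139/15 (≈-9.2667) theta=1/75 (≈0.0133)
After 4 (thin lens f=-14): x=-139/15 (≈-9.2667) theta=-227/350 (≈-0.6486)
After 5 (propagate distance d=14): x=-1376/75 (≈-18.3467) theta=-227/350 (≈-0.6486)
After 6 (thin lens f=-16): x=-1376/75 (≈-18.3467) theta=-377/210 (≈-1.7952)
After 7 (propagate distance d=18): x=-26597/525 (≈-50.6610) theta=-377/210 (≈-1.7952)
After 8 (thin lens f=17): x=-26597/525 (≈-50.6610) theta=21149/17850 (≈1.1848)
After 9 (propagate distance d=15 (to screen)): x=-587063/17850 (≈-32.8887) theta=21149/17850 (≈1.1848)
|theta_initial|=0.2000 |theta_final|=21149/17850 (≈1.1848) -> increased

Answer: yes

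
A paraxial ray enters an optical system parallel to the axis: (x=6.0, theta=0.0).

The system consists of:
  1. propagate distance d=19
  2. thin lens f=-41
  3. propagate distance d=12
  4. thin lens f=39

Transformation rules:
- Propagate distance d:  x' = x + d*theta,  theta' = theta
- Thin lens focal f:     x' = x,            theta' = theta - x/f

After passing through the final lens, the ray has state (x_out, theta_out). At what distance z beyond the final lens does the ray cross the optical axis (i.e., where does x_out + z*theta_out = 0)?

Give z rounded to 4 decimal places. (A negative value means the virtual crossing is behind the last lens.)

Answer: 147.6429

Derivation:
Initial: x=6.0000 theta=0.0000
After 1 (propagate distance d=19): x=6.0000 theta=0.0000
After 2 (thin lens f=-41): x=6.0000 theta=6/41 (≈0.1463)
After 3 (propagate distance d=12): x=318/41 (≈7.7561) theta=6/41 (≈0.1463)
After 4 (thin lens f=39): x=318/41 (≈7.7561) theta=-28/533 (≈-0.0525)
z_focus = -x_out/theta_out = -(318/41)/(-28/533) = 2067/14 ≈ 147.6429
Rounded to 4 decimal places: z = 147.6429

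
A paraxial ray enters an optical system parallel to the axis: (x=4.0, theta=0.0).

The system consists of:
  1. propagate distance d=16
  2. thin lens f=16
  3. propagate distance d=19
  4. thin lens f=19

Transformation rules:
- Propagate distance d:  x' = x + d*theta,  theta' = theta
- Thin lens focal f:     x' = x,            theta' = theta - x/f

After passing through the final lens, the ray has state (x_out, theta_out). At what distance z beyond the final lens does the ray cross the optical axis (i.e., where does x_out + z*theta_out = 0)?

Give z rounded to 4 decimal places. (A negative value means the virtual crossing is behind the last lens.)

Initial: x=4.0000 theta=0.0000
After 1 (propagate distance d=16): x=4.0000 theta=0.0000
After 2 (thin lens f=16): x=4.0000 theta=-0.2500
After 3 (propagate distance d=19): x=-0.7500 theta=-0.2500
After 4 (thin lens f=19): x=-0.7500 theta=-4/19 (≈-0.2105)
z_focus = -x_out/theta_out = -(-0.7500)/(-4/19) = -3.5625
Rounded to 4 decimal places: z = -3.5625

Answer: -3.5625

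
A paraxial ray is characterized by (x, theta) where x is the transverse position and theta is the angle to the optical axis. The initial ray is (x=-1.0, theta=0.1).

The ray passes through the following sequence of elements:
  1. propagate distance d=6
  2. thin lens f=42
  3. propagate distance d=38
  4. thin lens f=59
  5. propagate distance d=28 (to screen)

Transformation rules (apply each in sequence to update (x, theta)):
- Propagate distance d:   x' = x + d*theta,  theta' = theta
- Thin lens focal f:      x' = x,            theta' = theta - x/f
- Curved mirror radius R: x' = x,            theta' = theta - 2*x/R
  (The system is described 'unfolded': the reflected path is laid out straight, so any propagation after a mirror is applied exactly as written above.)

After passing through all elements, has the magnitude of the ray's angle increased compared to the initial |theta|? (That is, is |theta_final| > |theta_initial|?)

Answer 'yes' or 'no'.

Initial: x=-1.0000 theta=0.1000
After 1 (propagate distance d=6): x=-0.4000 theta=0.1000
After 2 (thin lens f=42): x=-0.4000 theta=23/210 (≈0.1095)
After 3 (propagate distance d=38): x=79/21 (≈3.7619) theta=23/210 (≈0.1095)
After 4 (thin lens f=59): x=79/21 (≈3.7619) theta=27/590 (≈0.0458)
After 5 (propagate distance d=28 (to screen)): x=31243/6195 (≈5.0433) theta=27/590 (≈0.0458)
|theta_initial|=0.1000 |theta_final|=27/590 (≈0.0458) -> not increased

Answer: no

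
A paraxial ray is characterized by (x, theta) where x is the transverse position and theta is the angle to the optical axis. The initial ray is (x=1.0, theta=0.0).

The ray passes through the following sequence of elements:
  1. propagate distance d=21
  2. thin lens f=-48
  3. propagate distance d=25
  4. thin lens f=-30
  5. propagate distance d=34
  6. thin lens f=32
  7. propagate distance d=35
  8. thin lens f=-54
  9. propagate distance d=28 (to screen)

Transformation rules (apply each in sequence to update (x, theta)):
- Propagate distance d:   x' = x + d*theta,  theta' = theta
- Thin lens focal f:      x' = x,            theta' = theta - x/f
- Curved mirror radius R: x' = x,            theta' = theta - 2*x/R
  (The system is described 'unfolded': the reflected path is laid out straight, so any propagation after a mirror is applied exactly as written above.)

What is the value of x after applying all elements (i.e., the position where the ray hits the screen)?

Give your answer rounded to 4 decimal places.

Initial: x=1.0000 theta=0.0000
After 1 (propagate distance d=21): x=1.0000 theta=0.0000
After 2 (thin lens f=-48): x=1.0000 theta=1/48 (≈0.0208)
After 3 (propagate distance d=25): x=73/48 (≈1.5208) theta=1/48 (≈0.0208)
After 4 (thin lens f=-30): x=73/48 (≈1.5208) theta=103/1440 (≈0.0715)
After 5 (propagate distance d=34): x=1423/360 (≈3.9528) theta=103/1440 (≈0.0715)
After 6 (thin lens f=32): x=1423/360 (≈3.9528) theta=-599/11520 (≈-0.0520)
After 7 (propagate distance d=35): x=24571/11520 (≈2.1329) theta=-599/11520 (≈-0.0520)
After 8 (thin lens f=-54): x=24571/11520 (≈2.1329) theta=-1555/124416 (≈-0.0125)
After 9 (propagate distance d=28 (to screen)): x=554567/311040 (≈1.7829) theta=-1555/124416 (≈-0.0125)
Rounded to 4 decimal places: x = 1.7829

Answer: 1.7829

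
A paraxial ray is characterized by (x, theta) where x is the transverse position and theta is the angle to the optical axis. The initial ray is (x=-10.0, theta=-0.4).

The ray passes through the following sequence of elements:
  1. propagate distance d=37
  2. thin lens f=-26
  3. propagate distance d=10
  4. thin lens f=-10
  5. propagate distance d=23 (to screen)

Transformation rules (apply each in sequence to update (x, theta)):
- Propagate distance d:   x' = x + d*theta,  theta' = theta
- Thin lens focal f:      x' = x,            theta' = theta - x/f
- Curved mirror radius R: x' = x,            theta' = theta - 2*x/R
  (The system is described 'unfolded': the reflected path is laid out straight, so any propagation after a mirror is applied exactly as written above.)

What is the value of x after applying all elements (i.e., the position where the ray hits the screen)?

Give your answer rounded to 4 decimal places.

Initial: x=-10.0000 theta=-0.4000
After 1 (propagate distance d=37): x=-24.8000 theta=-0.4000
After 2 (thin lens f=-26): x=-24.8000 theta=-88/65 (≈-1.3538)
After 3 (propagate distance d=10): x=-2492/65 (≈-38.3385) theta=-88/65 (≈-1.3538)
After 4 (thin lens f=-10): x=-2492/65 (≈-38.3385) theta=-1686/325 (≈-5.1877)
After 5 (propagate distance d=23 (to screen)): x=-51238/325 (≈-157.6554) theta=-1686/325 (≈-5.1877)
Rounded to 4 decimal places: x = -157.6554

Answer: -157.6554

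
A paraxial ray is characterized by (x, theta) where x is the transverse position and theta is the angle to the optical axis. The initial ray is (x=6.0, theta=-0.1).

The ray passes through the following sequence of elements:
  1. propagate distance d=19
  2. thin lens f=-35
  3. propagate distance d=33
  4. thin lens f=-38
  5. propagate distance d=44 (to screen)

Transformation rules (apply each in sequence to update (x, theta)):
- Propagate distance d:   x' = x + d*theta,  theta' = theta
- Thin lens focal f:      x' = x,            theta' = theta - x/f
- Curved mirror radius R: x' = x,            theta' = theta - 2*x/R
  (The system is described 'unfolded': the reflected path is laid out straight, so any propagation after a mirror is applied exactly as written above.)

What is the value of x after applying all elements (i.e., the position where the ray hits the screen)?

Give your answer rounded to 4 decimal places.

Initial: x=6.0000 theta=-0.1000
After 1 (propagate distance d=19): x=4.1000 theta=-0.1000
After 2 (thin lens f=-35): x=4.1000 theta=3/175 (≈0.0171)
After 3 (propagate distance d=33): x=1633/350 (≈4.6657) theta=3/175 (≈0.0171)
After 4 (thin lens f=-38): x=1633/350 (≈4.6657) theta=1861/13300 (≈0.1399)
After 5 (propagate distance d=44 (to screen)): x=71969/6650 (≈10.8224) theta=1861/13300 (≈0.1399)
Rounded to 4 decimal places: x = 10.8224

Answer: 10.8224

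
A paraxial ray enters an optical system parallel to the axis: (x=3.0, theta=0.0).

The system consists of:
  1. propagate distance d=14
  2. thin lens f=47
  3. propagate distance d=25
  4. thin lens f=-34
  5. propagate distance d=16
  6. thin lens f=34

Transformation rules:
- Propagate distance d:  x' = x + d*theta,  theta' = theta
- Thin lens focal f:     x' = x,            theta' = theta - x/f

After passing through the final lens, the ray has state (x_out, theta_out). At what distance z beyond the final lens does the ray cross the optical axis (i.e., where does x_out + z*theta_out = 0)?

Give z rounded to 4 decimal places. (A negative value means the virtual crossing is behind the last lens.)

Answer: 19.6100

Derivation:
Initial: x=3.0000 theta=0.0000
After 1 (propagate distance d=14): x=3.0000 theta=0.0000
After 2 (thin lens f=47): x=3.0000 theta=-3/47 (≈-0.0638)
After 3 (propagate distance d=25): x=66/47 (≈1.4043) theta=-3/47 (≈-0.0638)
After 4 (thin lens f=-34): x=66/47 (≈1.4043) theta=-18/799 (≈-0.0225)
After 5 (propagate distance d=16): x=834/799 (≈1.0438) theta=-18/799 (≈-0.0225)
After 6 (thin lens f=34): x=834/799 (≈1.0438) theta=-723/13583 (≈-0.0532)
z_focus = -x_out/theta_out = -(834/799)/(-723/13583) = 4726/241 ≈ 19.6100
Rounded to 4 decimal places: z = 19.6100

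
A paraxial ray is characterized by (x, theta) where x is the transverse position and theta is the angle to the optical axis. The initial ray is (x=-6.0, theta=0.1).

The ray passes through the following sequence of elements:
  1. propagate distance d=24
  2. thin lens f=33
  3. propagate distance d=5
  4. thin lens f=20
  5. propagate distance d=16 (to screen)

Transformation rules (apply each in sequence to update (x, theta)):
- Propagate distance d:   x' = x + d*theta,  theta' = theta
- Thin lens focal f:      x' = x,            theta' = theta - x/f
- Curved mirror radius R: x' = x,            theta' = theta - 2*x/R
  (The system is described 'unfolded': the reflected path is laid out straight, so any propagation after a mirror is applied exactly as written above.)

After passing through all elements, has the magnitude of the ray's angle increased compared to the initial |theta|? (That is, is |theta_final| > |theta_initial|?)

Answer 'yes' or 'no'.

Initial: x=-6.0000 theta=0.1000
After 1 (propagate distance d=24): x=-3.6000 theta=0.1000
After 2 (thin lens f=33): x=-3.6000 theta=23/110 (≈0.2091)
After 3 (propagate distance d=5): x=-281/110 (≈-2.5545) theta=23/110 (≈0.2091)
After 4 (thin lens f=20): x=-281/110 (≈-2.5545) theta=741/2200 (≈0.3368)
After 5 (propagate distance d=16 (to screen)): x=1559/550 (≈2.8345) theta=741/2200 (≈0.3368)
|theta_initial|=0.1000 |theta_final|=741/2200 (≈0.3368) -> increased

Answer: yes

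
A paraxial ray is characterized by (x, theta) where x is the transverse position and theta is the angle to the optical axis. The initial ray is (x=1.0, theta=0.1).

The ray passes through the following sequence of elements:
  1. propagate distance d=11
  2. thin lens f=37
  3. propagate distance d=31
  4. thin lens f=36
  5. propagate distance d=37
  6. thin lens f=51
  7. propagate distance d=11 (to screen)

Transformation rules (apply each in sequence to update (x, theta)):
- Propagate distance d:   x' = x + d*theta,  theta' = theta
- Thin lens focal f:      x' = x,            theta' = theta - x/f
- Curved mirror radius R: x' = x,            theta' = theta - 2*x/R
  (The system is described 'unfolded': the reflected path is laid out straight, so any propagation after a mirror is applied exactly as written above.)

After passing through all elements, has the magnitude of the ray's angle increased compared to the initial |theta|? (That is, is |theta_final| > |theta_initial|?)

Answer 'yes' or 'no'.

Initial: x=1.0000 theta=0.1000
After 1 (propagate distance d=11): x=2.1000 theta=0.1000
After 2 (thin lens f=37): x=2.1000 theta=8/185 (≈0.0432)
After 3 (propagate distance d=31): x=1273/370 (≈3.4405) theta=8/185 (≈0.0432)
After 4 (thin lens f=36): x=1273/370 (≈3.4405) theta=-697/13320 (≈-0.0523)
After 5 (propagate distance d=37): x=20039/13320 (≈1.5044) theta=-697/13320 (≈-0.0523)
After 6 (thin lens f=51): x=20039/13320 (≈1.5044) theta=-27793/339660 (≈-0.0818)
After 7 (propagate distance d=11 (to screen)): x=410543/679320 (≈0.6043) theta=-27793/339660 (≈-0.0818)
|theta_initial|=0.1000 |theta_final|=27793/339660 (≈0.0818) -> not increased

Answer: no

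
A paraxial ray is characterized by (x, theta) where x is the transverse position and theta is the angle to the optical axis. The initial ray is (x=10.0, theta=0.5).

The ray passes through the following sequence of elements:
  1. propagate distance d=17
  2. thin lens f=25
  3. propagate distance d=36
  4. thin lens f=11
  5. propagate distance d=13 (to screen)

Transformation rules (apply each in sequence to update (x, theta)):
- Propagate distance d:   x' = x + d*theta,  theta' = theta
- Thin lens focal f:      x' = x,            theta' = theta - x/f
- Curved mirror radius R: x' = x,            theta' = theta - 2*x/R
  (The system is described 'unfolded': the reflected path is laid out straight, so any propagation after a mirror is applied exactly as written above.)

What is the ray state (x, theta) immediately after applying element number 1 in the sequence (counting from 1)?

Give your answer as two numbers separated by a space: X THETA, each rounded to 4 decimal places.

Initial: x=10.0000 theta=0.5000
After 1 (propagate distance d=17): x=18.5000 theta=0.5000
Rounded to 4 decimal places: x = 18.5000, theta = 0.5000

Answer: 18.5000 0.5000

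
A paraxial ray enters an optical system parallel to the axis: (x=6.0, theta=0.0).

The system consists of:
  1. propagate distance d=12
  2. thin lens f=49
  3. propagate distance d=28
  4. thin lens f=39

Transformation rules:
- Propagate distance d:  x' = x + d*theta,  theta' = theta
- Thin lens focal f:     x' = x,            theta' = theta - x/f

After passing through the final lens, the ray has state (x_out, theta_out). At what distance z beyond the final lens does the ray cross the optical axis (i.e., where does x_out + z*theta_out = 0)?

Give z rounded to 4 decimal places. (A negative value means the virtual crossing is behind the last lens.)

Answer: 13.6500

Derivation:
Initial: x=6.0000 theta=0.0000
After 1 (propagate distance d=12): x=6.0000 theta=0.0000
After 2 (thin lens f=49): x=6.0000 theta=-6/49 (≈-0.1224)
After 3 (propagate distance d=28): x=18/7 (≈2.5714) theta=-6/49 (≈-0.1224)
After 4 (thin lens f=39): x=18/7 (≈2.5714) theta=-120/637 (≈-0.1884)
z_focus = -x_out/theta_out = -(18/7)/(-120/637) = 13.6500
Rounded to 4 decimal places: z = 13.6500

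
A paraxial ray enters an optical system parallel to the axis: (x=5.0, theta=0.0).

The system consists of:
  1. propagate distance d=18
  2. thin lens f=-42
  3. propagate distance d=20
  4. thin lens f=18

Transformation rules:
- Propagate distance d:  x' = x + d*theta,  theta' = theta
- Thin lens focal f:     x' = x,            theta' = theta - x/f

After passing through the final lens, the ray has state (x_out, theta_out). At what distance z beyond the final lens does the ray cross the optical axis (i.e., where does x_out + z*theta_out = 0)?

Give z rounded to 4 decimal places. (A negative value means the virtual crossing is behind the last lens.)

Initial: x=5.0000 theta=0.0000
After 1 (propagate distance d=18): x=5.0000 theta=0.0000
After 2 (thin lens f=-42): x=5.0000 theta=5/42 (≈0.1190)
After 3 (propagate distance d=20): x=155/21 (≈7.3810) theta=5/42 (≈0.1190)
After 4 (thin lens f=18): x=155/21 (≈7.3810) theta=-55/189 (≈-0.2910)
z_focus = -x_out/theta_out = -(155/21)/(-55/189) = 279/11 ≈ 25.3636
Rounded to 4 decimal places: z = 25.3636

Answer: 25.3636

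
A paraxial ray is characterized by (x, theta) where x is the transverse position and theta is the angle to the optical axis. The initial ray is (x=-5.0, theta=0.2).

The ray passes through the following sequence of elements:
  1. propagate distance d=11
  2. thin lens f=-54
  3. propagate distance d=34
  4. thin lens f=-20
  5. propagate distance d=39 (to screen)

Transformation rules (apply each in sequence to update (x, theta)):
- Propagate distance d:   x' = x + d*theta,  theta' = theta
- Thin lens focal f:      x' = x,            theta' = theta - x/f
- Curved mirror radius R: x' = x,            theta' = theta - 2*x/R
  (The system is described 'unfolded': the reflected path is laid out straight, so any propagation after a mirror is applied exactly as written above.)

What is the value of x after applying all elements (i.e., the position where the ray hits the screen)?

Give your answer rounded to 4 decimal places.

Initial: x=-5.0000 theta=0.2000
After 1 (propagate distance d=11): x=-2.8000 theta=0.2000
After 2 (thin lens f=-54): x=-2.8000 theta=4/27 (≈0.1481)
After 3 (propagate distance d=34): x=302/135 (≈2.2370) theta=4/27 (≈0.1481)
After 4 (thin lens f=-20): x=302/135 (≈2.2370) theta=0.2600
After 5 (propagate distance d=39 (to screen)): x=16709/1350 (≈12.3770) theta=0.2600
Rounded to 4 decimal places: x = 12.3770

Answer: 12.3770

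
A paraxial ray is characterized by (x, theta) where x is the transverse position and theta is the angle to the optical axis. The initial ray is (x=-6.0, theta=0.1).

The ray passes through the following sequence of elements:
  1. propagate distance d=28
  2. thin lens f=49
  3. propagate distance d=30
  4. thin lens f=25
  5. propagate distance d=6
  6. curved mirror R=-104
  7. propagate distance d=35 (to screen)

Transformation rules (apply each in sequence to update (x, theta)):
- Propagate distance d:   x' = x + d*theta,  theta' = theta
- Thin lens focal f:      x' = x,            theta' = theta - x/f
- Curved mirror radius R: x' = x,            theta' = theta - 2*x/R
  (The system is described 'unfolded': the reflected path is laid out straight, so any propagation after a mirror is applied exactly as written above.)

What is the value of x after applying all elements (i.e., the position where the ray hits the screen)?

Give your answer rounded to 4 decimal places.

Answer: 7.2191

Derivation:
Initial: x=-6.0000 theta=0.1000
After 1 (propagate distance d=28): x=-3.2000 theta=0.1000
After 2 (thin lens f=49): x=-3.2000 theta=81/490 (≈0.1653)
After 3 (propagate distance d=30): x=431/245 (≈1.7592) theta=81/490 (≈0.1653)
After 4 (thin lens f=25): x=431/245 (≈1.7592) theta=1163/12250 (≈0.0949)
After 5 (propagate distance d=6): x=14264/6125 (≈2.3288) theta=1163/12250 (≈0.0949)
After 6 (curved mirror R=-104): x=14264/6125 (≈2.3288) theta=22251/159250 (≈0.1397)
After 7 (propagate distance d=35 (to screen)): x=1149649/159250 (≈7.2191) theta=22251/159250 (≈0.1397)
Rounded to 4 decimal places: x = 7.2191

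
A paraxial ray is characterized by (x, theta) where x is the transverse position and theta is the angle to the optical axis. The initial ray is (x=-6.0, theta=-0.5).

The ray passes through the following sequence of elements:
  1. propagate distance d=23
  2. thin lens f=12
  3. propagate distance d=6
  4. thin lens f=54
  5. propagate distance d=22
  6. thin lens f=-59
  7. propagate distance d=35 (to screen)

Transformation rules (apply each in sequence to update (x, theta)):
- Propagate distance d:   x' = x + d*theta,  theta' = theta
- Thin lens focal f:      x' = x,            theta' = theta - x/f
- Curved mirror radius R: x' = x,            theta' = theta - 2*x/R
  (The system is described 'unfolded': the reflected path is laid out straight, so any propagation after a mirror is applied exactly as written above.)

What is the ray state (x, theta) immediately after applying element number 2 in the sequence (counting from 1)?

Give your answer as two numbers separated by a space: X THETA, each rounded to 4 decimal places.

Initial: x=-6.0000 theta=-0.5000
After 1 (propagate distance d=23): x=-17.5000 theta=-0.5000
After 2 (thin lens f=12): x=-17.5000 theta=23/24 (≈0.9583)
Rounded to 4 decimal places: x = -17.5000, theta = 0.9583

Answer: -17.5000 0.9583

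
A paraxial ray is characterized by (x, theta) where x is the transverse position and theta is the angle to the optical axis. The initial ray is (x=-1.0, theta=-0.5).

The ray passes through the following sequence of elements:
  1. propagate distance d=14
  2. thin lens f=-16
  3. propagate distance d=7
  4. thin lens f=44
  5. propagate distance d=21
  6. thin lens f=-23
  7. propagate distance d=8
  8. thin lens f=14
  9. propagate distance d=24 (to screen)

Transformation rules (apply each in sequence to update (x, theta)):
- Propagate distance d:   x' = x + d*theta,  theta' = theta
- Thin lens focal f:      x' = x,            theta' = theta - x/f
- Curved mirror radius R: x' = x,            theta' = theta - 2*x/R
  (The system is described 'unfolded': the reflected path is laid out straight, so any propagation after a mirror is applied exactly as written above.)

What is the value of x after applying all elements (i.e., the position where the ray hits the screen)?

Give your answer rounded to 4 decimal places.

Answer: -14.3807

Derivation:
Initial: x=-1.0000 theta=-0.5000
After 1 (propagate distance d=14): x=-8.0000 theta=-0.5000
After 2 (thin lens f=-16): x=-8.0000 theta=-1.0000
After 3 (propagate distance d=7): x=-15.0000 theta=-1.0000
After 4 (thin lens f=44): x=-15.0000 theta=-29/44 (≈-0.6591)
After 5 (propagate distance d=21): x=-1269/44 (≈-28.8409) theta=-29/44 (≈-0.6591)
After 6 (thin lens f=-23): x=-1269/44 (≈-28.8409) theta=-44/23 (≈-1.9130)
After 7 (propagate distance d=8): x=-44675/1012 (≈-44.1453) theta=-44/23 (≈-1.9130)
After 8 (thin lens f=14): x=-44675/1012 (≈-44.1453) theta=17571/14168 (≈1.2402)
After 9 (propagate distance d=24 (to screen)): x=-101873/7084 (≈-14.3807) theta=17571/14168 (≈1.2402)
Rounded to 4 decimal places: x = -14.3807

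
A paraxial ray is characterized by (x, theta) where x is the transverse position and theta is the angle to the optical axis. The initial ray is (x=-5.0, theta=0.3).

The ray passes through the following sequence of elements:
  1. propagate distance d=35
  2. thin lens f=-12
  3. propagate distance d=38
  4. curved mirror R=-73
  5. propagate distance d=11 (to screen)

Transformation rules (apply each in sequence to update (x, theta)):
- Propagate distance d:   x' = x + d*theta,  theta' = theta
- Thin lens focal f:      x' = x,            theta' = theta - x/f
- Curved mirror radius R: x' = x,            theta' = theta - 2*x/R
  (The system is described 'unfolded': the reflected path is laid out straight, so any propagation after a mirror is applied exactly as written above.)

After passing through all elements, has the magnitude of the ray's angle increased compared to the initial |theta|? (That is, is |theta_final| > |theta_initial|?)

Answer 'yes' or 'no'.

Answer: yes

Derivation:
Initial: x=-5.0000 theta=0.3000
After 1 (propagate distance d=35): x=5.5000 theta=0.3000
After 2 (thin lens f=-12): x=5.5000 theta=91/120 (≈0.7583)
After 3 (propagate distance d=38): x=2059/60 (≈34.3167) theta=91/120 (≈0.7583)
After 4 (curved mirror R=-73): x=2059/60 (≈34.3167) theta=14879/8760 (≈1.6985)
After 5 (propagate distance d=11 (to screen)): x=154761/2920 (≈53.0003) theta=14879/8760 (≈1.6985)
|theta_initial|=0.3000 |theta_final|=14879/8760 (≈1.6985) -> increased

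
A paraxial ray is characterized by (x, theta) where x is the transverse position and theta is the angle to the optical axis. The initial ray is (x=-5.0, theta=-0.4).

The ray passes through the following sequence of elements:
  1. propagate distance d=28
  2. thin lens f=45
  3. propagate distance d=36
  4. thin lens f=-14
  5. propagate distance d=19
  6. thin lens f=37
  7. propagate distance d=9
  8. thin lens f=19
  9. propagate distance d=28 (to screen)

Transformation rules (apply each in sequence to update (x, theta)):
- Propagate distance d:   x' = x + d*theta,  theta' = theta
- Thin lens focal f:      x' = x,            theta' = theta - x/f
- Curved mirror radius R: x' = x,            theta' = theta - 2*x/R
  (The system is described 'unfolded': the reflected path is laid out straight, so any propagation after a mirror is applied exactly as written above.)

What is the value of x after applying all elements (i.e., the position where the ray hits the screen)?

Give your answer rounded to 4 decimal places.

Initial: x=-5.0000 theta=-0.4000
After 1 (propagate distance d=28): x=-16.2000 theta=-0.4000
After 2 (thin lens f=45): x=-16.2000 theta=-0.0400
After 3 (propagate distance d=36): x=-17.6400 theta=-0.0400
After 4 (thin lens f=-14): x=-17.6400 theta=-1.3000
After 5 (propagate distance d=19): x=-42.3400 theta=-1.3000
After 6 (thin lens f=37): x=-42.3400 theta=-144/925 (≈-0.1557)
After 7 (propagate distance d=9): x=-80921/1850 (≈-43.7411) theta=-144/925 (≈-0.1557)
After 8 (thin lens f=19): x=-80921/1850 (≈-43.7411) theta=3971/1850 (≈2.1465)
After 9 (propagate distance d=28 (to screen)): x=30267/1850 (≈16.3605) theta=3971/1850 (≈2.1465)
Rounded to 4 decimal places: x = 16.3605

Answer: 16.3605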